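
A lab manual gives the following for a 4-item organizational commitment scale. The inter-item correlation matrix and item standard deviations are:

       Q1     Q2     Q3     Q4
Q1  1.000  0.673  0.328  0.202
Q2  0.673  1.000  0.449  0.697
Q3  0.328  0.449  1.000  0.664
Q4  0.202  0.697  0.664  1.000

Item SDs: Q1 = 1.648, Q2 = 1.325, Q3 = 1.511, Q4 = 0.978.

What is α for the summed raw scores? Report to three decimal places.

α = 0.778

Σσ²ᵢ = 1.648² + 1.325² + 1.511² + 0.978² = 7.7111
Covariances σ_ij = r_ij · s_i · s_j:
  σ(Q1,Q2) = 0.673 × 1.648 × 1.325 = 1.4696
  σ(Q1,Q3) = 0.328 × 1.648 × 1.511 = 0.8168
  σ(Q1,Q4) = 0.202 × 1.648 × 0.978 = 0.3256
  σ(Q2,Q3) = 0.449 × 1.325 × 1.511 = 0.8989
  σ(Q2,Q4) = 0.697 × 1.325 × 0.978 = 0.9032
  σ(Q3,Q4) = 0.664 × 1.511 × 0.978 = 0.9812
σ²_T = Σσ²ᵢ + 2·Σσ_ij = 7.7111 + 2 × 5.3953 = 18.5017
α = (4/3)·(1 − 7.7111/18.5017) = 0.778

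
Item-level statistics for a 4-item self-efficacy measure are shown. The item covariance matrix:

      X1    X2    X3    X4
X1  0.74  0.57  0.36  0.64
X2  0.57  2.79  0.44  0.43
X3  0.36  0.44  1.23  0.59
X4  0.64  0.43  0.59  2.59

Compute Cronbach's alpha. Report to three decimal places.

sum of item variances = 0.74 + 2.79 + 1.23 + 2.59 = 7.35
Σ_{i<j} σ_ij = 3.03
σ²_T = 7.35 + 2 × 3.03 = 13.41
α = (k/(k−1))·(1 − sum of item variances/σ²_T) = (4/3)·(1 − 7.35/13.41) = 0.603

α = 0.603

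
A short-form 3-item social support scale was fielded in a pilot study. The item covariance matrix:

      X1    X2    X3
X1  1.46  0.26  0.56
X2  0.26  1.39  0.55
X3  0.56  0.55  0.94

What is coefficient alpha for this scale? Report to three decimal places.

α = 0.629

Σσ²ᵢ = 1.46 + 1.39 + 0.94 = 3.79
Sum of the distinct covariances = 1.37
σ²_total = 3.79 + 2 × 1.37 = 6.53
α = (k/(k−1))·(1 − Σσ²ᵢ/σ²_total) = (3/2)·(1 − 3.79/6.53) = 0.629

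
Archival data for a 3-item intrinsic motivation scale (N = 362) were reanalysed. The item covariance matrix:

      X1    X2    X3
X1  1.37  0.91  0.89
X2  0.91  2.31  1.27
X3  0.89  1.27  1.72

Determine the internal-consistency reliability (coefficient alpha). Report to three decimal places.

coefficient alpha = 0.798

Σσ²ᵢ = 1.37 + 2.31 + 1.72 = 5.40
Sum of the distinct covariances = 3.07
Var(T) = 5.40 + 2 × 3.07 = 11.54
α = (k/(k−1))·(1 − Σσ²ᵢ/Var(T)) = (3/2)·(1 − 5.40/11.54) = 0.798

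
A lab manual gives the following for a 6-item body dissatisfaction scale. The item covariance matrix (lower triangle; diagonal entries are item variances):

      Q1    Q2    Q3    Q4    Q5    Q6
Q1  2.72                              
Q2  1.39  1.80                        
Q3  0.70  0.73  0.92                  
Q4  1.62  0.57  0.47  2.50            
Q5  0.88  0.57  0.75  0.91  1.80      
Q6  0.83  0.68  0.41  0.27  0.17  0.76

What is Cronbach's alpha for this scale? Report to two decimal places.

ΣVar(i) = 2.72 + 1.80 + 0.92 + 2.50 + 1.80 + 0.76 = 10.50
Sum of the distinct covariances = 10.95
total variance = 10.50 + 2 × 10.95 = 32.40
α = (k/(k−1))·(1 − ΣVar(i)/total variance) = (6/5)·(1 − 10.50/32.40) = 0.81

Cronbach's alpha = 0.81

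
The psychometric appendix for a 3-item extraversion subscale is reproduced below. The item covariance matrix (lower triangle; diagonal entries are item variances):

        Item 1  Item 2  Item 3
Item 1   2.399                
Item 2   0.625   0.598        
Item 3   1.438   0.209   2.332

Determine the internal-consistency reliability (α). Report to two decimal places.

α = 0.69

ΣVar(i) = 2.399 + 0.598 + 2.332 = 5.329
Sum of the distinct covariances = 2.272
σ²_total = 5.329 + 2 × 2.272 = 9.873
α = (k/(k−1))·(1 − ΣVar(i)/σ²_total) = (3/2)·(1 − 5.329/9.873) = 0.69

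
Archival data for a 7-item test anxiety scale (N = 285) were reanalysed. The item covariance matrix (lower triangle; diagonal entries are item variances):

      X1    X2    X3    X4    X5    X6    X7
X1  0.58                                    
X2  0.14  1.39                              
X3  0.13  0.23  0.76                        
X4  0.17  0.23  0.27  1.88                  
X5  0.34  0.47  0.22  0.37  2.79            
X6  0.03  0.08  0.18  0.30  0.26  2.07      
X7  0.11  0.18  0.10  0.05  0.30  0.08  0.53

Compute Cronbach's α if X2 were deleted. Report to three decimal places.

Remaining items: X1, X3, X4, X5, X6, X7 (k = 6).
ΣVar(i) = 0.58 + 0.76 + 1.88 + 2.79 + 2.07 + 0.53 = 8.61
σ²_total = 8.61 + 2 × 2.91 = 14.43
α (item deleted) = (6/5)·(1 − 8.61/14.43) = 0.484

α = 0.484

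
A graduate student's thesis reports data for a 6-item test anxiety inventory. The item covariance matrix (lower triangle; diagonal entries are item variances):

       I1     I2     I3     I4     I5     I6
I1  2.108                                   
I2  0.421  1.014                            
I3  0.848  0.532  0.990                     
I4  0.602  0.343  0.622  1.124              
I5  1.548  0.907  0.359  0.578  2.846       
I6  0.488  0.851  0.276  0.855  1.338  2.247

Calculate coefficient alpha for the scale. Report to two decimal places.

Σσ²ᵢ = 2.108 + 1.014 + 0.990 + 1.124 + 2.846 + 2.247 = 10.329
Σ_{i<j} σ_ij = 10.568
σ²_total = 10.329 + 2 × 10.568 = 31.465
α = (k/(k−1))·(1 − Σσ²ᵢ/σ²_total) = (6/5)·(1 − 10.329/31.465) = 0.81

coefficient alpha = 0.81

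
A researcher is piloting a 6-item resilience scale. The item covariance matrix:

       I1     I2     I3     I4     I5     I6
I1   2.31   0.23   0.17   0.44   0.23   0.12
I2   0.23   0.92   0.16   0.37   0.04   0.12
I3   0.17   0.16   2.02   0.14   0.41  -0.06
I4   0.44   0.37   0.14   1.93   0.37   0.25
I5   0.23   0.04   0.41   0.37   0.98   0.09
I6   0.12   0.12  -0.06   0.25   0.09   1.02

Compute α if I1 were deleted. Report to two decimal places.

α = 0.44

Remaining items: I2, I3, I4, I5, I6 (k = 5).
Σσ²ᵢ = 0.92 + 2.02 + 1.93 + 0.98 + 1.02 = 6.87
σ²_total = 6.87 + 2 × 1.89 = 10.65
α (item deleted) = (5/4)·(1 − 6.87/10.65) = 0.44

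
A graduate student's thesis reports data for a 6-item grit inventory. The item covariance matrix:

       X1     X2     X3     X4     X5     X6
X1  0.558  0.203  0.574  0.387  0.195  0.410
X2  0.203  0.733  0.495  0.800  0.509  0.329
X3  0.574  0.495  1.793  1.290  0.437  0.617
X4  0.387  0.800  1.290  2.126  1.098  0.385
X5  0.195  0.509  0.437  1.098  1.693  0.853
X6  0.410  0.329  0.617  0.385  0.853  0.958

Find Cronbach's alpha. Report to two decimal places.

Cronbach's alpha = 0.82

Σσᵢ² = 0.558 + 0.733 + 1.793 + 2.126 + 1.693 + 0.958 = 7.861
Sum of the distinct covariances = 8.582
σ²_total = 7.861 + 2 × 8.582 = 25.025
α = (k/(k−1))·(1 − Σσᵢ²/σ²_total) = (6/5)·(1 − 7.861/25.025) = 0.82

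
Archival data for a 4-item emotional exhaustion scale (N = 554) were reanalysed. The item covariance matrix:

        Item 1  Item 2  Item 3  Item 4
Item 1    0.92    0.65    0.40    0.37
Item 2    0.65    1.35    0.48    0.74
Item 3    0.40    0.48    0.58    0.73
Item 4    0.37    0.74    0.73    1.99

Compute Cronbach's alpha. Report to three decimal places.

α = 0.776

ΣVar(i) = 0.92 + 1.35 + 0.58 + 1.99 = 4.84
Sum of off-diagonal covariances = 3.37
σ²_total = 4.84 + 2 × 3.37 = 11.58
α = (k/(k−1))·(1 − ΣVar(i)/σ²_total) = (4/3)·(1 − 4.84/11.58) = 0.776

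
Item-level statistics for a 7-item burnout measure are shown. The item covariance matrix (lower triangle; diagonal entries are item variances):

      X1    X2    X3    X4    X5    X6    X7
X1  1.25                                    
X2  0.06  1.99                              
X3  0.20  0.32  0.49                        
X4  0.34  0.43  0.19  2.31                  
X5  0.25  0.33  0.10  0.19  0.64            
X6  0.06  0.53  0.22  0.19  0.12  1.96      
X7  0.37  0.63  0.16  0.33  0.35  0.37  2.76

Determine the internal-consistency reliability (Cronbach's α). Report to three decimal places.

Cronbach's α = 0.585

ΣVar(i) = 1.25 + 1.99 + 0.49 + 2.31 + 0.64 + 1.96 + 2.76 = 11.40
Sum of off-diagonal covariances = 5.74
Var(T) = 11.40 + 2 × 5.74 = 22.88
α = (k/(k−1))·(1 − ΣVar(i)/Var(T)) = (7/6)·(1 − 11.40/22.88) = 0.585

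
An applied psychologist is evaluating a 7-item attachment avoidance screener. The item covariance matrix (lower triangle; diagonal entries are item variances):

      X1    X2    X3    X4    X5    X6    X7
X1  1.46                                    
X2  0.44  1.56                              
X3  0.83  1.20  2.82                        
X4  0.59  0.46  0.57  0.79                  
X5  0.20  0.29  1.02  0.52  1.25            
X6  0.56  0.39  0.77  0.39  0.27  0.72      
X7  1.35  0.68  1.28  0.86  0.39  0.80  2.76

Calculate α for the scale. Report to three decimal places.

α = 0.828

sum of item variances = 1.46 + 1.56 + 2.82 + 0.79 + 1.25 + 0.72 + 2.76 = 11.36
Sum of off-diagonal covariances = 13.86
total variance = 11.36 + 2 × 13.86 = 39.08
α = (k/(k−1))·(1 − sum of item variances/total variance) = (7/6)·(1 − 11.36/39.08) = 0.828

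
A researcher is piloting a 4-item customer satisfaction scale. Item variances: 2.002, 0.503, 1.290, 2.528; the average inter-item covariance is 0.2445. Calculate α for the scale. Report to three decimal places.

α = 0.423

sum of item variances = 2.002 + 0.503 + 1.290 + 2.528 = 6.323
Sum of the 6 distinct covariances = 6 × 0.2445 = 1.4670
σ²_T = sum of item variances + 2·Σcov = 6.323 + 2 × 1.4670 = 9.2570
α = (4/3)·(1 − 6.323/9.2570) = 0.423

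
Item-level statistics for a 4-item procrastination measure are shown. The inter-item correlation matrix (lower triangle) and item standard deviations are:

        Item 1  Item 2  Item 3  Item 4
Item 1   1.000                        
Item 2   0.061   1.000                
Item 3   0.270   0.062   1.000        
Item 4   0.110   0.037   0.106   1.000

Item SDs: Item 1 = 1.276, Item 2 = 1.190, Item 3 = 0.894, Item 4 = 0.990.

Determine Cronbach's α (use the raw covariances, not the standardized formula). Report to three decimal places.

α = 0.314

Σσ²ᵢ = 1.276² + 1.190² + 0.894² + 0.990² = 4.8236
Covariances σ_ij = r_ij · s_i · s_j:
  σ(Item 1,Item 2) = 0.061 × 1.276 × 1.190 = 0.0926
  σ(Item 1,Item 3) = 0.270 × 1.276 × 0.894 = 0.3080
  σ(Item 1,Item 4) = 0.110 × 1.276 × 0.990 = 0.1390
  σ(Item 2,Item 3) = 0.062 × 1.190 × 0.894 = 0.0660
  σ(Item 2,Item 4) = 0.037 × 1.190 × 0.990 = 0.0436
  σ(Item 3,Item 4) = 0.106 × 0.894 × 0.990 = 0.0938
σ²_T = Σσ²ᵢ + 2·Σσ_ij = 4.8236 + 2 × 0.7430 = 6.3096
α = (4/3)·(1 − 4.8236/6.3096) = 0.314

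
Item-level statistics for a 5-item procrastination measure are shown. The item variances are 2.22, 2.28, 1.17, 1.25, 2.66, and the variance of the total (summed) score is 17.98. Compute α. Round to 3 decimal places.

Σσᵢ² = 2.22 + 2.28 + 1.17 + 1.25 + 2.66 = 9.58
α = (k/(k−1))·(1 − Σσᵢ²/σ²_T) = (5/4)·(1 − 9.58/17.98) = 0.584

α = 0.584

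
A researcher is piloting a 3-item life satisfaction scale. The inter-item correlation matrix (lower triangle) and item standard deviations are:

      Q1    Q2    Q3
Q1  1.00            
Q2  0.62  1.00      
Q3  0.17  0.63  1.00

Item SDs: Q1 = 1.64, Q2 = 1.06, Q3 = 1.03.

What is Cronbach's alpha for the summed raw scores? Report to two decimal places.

Σσ²ᵢ = 1.64² + 1.06² + 1.03² = 4.8741
Covariances σ_ij = r_ij · s_i · s_j:
  σ(Q1,Q2) = 0.62 × 1.64 × 1.06 = 1.0778
  σ(Q1,Q3) = 0.17 × 1.64 × 1.03 = 0.2872
  σ(Q2,Q3) = 0.63 × 1.06 × 1.03 = 0.6878
σ²_T = Σσ²ᵢ + 2·Σσ_ij = 4.8741 + 2 × 2.0528 = 8.9797
α = (3/2)·(1 − 4.8741/8.9797) = 0.69

α = 0.69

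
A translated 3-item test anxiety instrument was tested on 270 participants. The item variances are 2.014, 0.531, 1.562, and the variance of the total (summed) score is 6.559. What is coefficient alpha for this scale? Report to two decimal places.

sum of item variances = 2.014 + 0.531 + 1.562 = 4.107
α = (k/(k−1))·(1 − sum of item variances/Var(T)) = (3/2)·(1 − 4.107/6.559) = 0.56

α = 0.56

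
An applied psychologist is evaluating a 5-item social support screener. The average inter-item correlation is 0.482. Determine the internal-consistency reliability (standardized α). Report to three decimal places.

Standardized α = k·r̄ / (1 + (k−1)·r̄) = 5 × 0.482 / (1 + 4 × 0.482)
  = 2.4100 / 2.9280 = 0.823

standardized α = 0.823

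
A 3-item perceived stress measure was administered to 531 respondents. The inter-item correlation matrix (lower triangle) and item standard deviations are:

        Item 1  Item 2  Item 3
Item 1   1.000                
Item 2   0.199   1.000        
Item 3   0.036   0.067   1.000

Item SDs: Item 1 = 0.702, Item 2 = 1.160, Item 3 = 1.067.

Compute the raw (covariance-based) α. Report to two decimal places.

α = 0.23

Σσ²ᵢ = 0.702² + 1.160² + 1.067² = 2.9769
Covariances σ_ij = r_ij · s_i · s_j:
  σ(Item 1,Item 2) = 0.199 × 0.702 × 1.160 = 0.1620
  σ(Item 1,Item 3) = 0.036 × 0.702 × 1.067 = 0.0270
  σ(Item 2,Item 3) = 0.067 × 1.160 × 1.067 = 0.0829
σ²_T = Σσ²ᵢ + 2·Σσ_ij = 2.9769 + 2 × 0.2719 = 3.5207
α = (3/2)·(1 − 2.9769/3.5207) = 0.23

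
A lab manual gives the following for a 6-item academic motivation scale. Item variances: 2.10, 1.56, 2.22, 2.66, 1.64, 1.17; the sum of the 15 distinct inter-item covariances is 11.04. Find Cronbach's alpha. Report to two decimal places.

Cronbach's alpha = 0.79

sum of item variances = 2.10 + 1.56 + 2.22 + 2.66 + 1.64 + 1.17 = 11.35
Sum of distinct covariances = 11.04
total variance = sum of item variances + 2·Σcov = 11.35 + 2 × 11.04 = 33.43
α = (6/5)·(1 − 11.35/33.43) = 0.79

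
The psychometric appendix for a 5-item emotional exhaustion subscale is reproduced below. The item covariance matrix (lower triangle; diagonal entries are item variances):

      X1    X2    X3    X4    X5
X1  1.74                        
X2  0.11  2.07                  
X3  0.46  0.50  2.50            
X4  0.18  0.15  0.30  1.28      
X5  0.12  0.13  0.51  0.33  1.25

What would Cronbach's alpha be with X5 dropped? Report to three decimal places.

Cronbach's alpha = 0.412

Remaining items: X1, X2, X3, X4 (k = 4).
Σσᵢ² = 1.74 + 2.07 + 2.50 + 1.28 = 7.59
σ²_T = 7.59 + 2 × 1.70 = 10.99
α (item deleted) = (4/3)·(1 − 7.59/10.99) = 0.412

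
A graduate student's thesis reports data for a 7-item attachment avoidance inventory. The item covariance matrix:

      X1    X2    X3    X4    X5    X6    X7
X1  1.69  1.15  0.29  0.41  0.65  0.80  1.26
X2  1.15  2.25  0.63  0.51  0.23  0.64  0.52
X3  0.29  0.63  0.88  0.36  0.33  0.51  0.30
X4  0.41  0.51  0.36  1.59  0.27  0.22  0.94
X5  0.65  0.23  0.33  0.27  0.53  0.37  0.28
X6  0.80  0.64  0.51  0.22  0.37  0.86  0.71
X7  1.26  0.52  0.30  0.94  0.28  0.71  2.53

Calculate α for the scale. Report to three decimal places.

ΣVar(i) = 1.69 + 2.25 + 0.88 + 1.59 + 0.53 + 0.86 + 2.53 = 10.33
Σ_{i<j} σ_ij = 11.38
σ²_T = 10.33 + 2 × 11.38 = 33.09
α = (k/(k−1))·(1 − ΣVar(i)/σ²_T) = (7/6)·(1 − 10.33/33.09) = 0.802

α = 0.802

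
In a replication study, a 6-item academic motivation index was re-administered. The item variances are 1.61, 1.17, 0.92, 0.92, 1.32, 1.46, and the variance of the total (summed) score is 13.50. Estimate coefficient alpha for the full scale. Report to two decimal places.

Σσ²ᵢ = 1.61 + 1.17 + 0.92 + 0.92 + 1.32 + 1.46 = 7.40
α = (k/(k−1))·(1 − Σσ²ᵢ/total variance) = (6/5)·(1 − 7.40/13.50) = 0.54

coefficient alpha = 0.54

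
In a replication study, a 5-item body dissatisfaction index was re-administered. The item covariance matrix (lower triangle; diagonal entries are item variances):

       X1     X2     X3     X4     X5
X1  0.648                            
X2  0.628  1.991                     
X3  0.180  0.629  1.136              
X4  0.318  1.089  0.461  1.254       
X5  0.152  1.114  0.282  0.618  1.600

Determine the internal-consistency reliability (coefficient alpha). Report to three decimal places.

ΣVar(i) = 0.648 + 1.991 + 1.136 + 1.254 + 1.600 = 6.629
Σ_{i<j} σ_ij = 5.471
σ²_total = 6.629 + 2 × 5.471 = 17.571
α = (k/(k−1))·(1 − ΣVar(i)/σ²_total) = (5/4)·(1 − 6.629/17.571) = 0.778

α = 0.778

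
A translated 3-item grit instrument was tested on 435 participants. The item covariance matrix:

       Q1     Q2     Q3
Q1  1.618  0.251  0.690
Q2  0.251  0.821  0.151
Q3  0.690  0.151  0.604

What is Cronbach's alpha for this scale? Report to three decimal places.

Σσ²ᵢ = 1.618 + 0.821 + 0.604 = 3.043
Sum of the distinct covariances = 1.092
Var(T) = 3.043 + 2 × 1.092 = 5.227
α = (k/(k−1))·(1 − Σσ²ᵢ/Var(T)) = (3/2)·(1 − 3.043/5.227) = 0.627

α = 0.627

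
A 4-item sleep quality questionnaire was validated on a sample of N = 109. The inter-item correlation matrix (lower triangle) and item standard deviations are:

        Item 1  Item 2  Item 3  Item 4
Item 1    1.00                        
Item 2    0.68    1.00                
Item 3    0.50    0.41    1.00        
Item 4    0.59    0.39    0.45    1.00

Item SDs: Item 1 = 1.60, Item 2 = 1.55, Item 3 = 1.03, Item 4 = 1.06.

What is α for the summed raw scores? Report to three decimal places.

Σσ²ᵢ = 1.60² + 1.55² + 1.03² + 1.06² = 7.1470
Covariances σ_ij = r_ij · s_i · s_j:
  σ(Item 1,Item 2) = 0.68 × 1.60 × 1.55 = 1.6864
  σ(Item 1,Item 3) = 0.50 × 1.60 × 1.03 = 0.8240
  σ(Item 1,Item 4) = 0.59 × 1.60 × 1.06 = 1.0006
  σ(Item 2,Item 3) = 0.41 × 1.55 × 1.03 = 0.6546
  σ(Item 2,Item 4) = 0.39 × 1.55 × 1.06 = 0.6408
  σ(Item 3,Item 4) = 0.45 × 1.03 × 1.06 = 0.4913
σ²_T = Σσ²ᵢ + 2·Σσ_ij = 7.1470 + 2 × 5.2977 = 17.7424
α = (4/3)·(1 − 7.1470/17.7424) = 0.796

α = 0.796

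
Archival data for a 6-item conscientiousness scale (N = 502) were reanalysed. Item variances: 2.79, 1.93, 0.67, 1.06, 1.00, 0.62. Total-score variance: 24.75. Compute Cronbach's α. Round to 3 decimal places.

Σσᵢ² = 2.79 + 1.93 + 0.67 + 1.06 + 1.00 + 0.62 = 8.07
α = (k/(k−1))·(1 − Σσᵢ²/σ²_total) = (6/5)·(1 − 8.07/24.75) = 0.809

α = 0.809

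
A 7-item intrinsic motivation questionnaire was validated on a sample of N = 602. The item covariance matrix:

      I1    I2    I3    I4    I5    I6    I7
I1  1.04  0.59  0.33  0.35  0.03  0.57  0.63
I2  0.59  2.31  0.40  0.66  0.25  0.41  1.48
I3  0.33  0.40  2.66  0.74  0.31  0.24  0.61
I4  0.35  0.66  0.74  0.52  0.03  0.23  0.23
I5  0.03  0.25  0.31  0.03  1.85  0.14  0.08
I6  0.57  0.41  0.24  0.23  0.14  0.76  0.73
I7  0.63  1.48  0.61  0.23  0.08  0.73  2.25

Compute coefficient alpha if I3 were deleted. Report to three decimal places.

α = 0.714

Remaining items: I1, I2, I4, I5, I6, I7 (k = 6).
sum of item variances = 1.04 + 2.31 + 0.52 + 1.85 + 0.76 + 2.25 = 8.73
σ²_total = 8.73 + 2 × 6.41 = 21.55
α (item deleted) = (6/5)·(1 − 8.73/21.55) = 0.714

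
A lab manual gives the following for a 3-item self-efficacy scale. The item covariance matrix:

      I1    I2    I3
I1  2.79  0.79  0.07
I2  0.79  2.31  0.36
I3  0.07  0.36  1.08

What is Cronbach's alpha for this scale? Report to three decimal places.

Cronbach's alpha = 0.425

sum of item variances = 2.79 + 2.31 + 1.08 = 6.18
Σ_{i<j} σ_ij = 1.22
σ²_T = 6.18 + 2 × 1.22 = 8.62
α = (k/(k−1))·(1 − sum of item variances/σ²_T) = (3/2)·(1 − 6.18/8.62) = 0.425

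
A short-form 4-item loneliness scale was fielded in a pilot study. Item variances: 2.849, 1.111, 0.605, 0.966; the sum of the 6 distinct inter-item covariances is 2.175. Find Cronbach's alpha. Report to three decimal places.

Σσ²ᵢ = 2.849 + 1.111 + 0.605 + 0.966 = 5.531
Sum of distinct covariances = 2.175
Var(T) = Σσ²ᵢ + 2·Σcov = 5.531 + 2 × 2.175 = 9.881
α = (4/3)·(1 − 5.531/9.881) = 0.587

Cronbach's alpha = 0.587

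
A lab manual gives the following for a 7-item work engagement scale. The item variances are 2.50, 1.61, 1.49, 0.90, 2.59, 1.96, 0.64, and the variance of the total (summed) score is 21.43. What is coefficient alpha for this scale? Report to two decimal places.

α = 0.53

sum of item variances = 2.50 + 1.61 + 1.49 + 0.90 + 2.59 + 1.96 + 0.64 = 11.69
α = (k/(k−1))·(1 − sum of item variances/σ²_total) = (7/6)·(1 − 11.69/21.43) = 0.53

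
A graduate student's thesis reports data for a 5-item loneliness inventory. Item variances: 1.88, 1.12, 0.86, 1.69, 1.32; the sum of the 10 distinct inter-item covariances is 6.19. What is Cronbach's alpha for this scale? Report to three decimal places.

Σσᵢ² = 1.88 + 1.12 + 0.86 + 1.69 + 1.32 = 6.87
Sum of distinct covariances = 6.19
Var(T) = Σσᵢ² + 2·Σcov = 6.87 + 2 × 6.19 = 19.25
α = (5/4)·(1 − 6.87/19.25) = 0.804

Cronbach's alpha = 0.804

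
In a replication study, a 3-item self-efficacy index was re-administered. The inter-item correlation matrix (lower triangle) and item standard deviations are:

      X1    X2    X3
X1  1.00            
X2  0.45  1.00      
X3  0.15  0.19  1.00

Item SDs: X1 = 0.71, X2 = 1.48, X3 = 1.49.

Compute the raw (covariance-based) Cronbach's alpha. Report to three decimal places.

α = 0.449

Σσ²ᵢ = 0.71² + 1.48² + 1.49² = 4.9146
Covariances σ_ij = r_ij · s_i · s_j:
  σ(X1,X2) = 0.45 × 0.71 × 1.48 = 0.4729
  σ(X1,X3) = 0.15 × 0.71 × 1.49 = 0.1587
  σ(X2,X3) = 0.19 × 1.48 × 1.49 = 0.4190
σ²_T = Σσ²ᵢ + 2·Σσ_ij = 4.9146 + 2 × 1.0506 = 7.0158
α = (3/2)·(1 − 4.9146/7.0158) = 0.449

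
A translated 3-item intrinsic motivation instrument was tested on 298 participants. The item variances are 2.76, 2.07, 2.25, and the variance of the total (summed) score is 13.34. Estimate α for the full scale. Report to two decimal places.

α = 0.70

sum of item variances = 2.76 + 2.07 + 2.25 = 7.08
α = (k/(k−1))·(1 − sum of item variances/total variance) = (3/2)·(1 − 7.08/13.34) = 0.70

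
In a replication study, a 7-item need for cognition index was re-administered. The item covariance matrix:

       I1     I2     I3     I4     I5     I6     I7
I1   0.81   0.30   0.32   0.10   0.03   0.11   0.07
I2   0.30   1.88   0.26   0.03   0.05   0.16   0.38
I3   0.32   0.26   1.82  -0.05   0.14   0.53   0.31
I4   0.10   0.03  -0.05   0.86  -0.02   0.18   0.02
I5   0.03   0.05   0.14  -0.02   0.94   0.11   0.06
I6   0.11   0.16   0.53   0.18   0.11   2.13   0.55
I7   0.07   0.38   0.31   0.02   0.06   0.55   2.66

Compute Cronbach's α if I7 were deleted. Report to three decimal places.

Remaining items: I1, I2, I3, I4, I5, I6 (k = 6).
sum of item variances = 0.81 + 1.88 + 1.82 + 0.86 + 0.94 + 2.13 = 8.44
σ²_T = 8.44 + 2 × 2.25 = 12.94
α (item deleted) = (6/5)·(1 − 8.44/12.94) = 0.417

α = 0.417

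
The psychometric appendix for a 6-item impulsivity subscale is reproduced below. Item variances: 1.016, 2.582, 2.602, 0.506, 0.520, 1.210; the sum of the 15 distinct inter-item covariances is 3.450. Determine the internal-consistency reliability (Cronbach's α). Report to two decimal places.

sum of item variances = 1.016 + 2.582 + 2.602 + 0.506 + 0.520 + 1.210 = 8.436
Sum of distinct covariances = 3.450
Var(T) = sum of item variances + 2·Σcov = 8.436 + 2 × 3.450 = 15.336
α = (6/5)·(1 − 8.436/15.336) = 0.54

α = 0.54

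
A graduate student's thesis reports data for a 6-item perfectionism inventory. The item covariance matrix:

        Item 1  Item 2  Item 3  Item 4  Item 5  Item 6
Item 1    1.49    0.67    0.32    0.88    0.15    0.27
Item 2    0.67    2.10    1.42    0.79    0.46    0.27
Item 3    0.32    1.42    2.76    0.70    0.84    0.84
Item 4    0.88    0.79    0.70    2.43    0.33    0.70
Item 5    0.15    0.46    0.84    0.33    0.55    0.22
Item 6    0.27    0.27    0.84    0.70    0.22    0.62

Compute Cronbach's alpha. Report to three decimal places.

ΣVar(i) = 1.49 + 2.10 + 2.76 + 2.43 + 0.55 + 0.62 = 9.95
Sum of the distinct covariances = 8.86
total variance = 9.95 + 2 × 8.86 = 27.67
α = (k/(k−1))·(1 − ΣVar(i)/total variance) = (6/5)·(1 − 9.95/27.67) = 0.768

Cronbach's alpha = 0.768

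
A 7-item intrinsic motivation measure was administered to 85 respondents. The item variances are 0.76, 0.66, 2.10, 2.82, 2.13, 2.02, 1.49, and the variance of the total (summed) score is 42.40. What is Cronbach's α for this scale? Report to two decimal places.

α = 0.84

Σσ²ᵢ = 0.76 + 0.66 + 2.10 + 2.82 + 2.13 + 2.02 + 1.49 = 11.98
α = (k/(k−1))·(1 − Σσ²ᵢ/σ²_T) = (7/6)·(1 − 11.98/42.40) = 0.84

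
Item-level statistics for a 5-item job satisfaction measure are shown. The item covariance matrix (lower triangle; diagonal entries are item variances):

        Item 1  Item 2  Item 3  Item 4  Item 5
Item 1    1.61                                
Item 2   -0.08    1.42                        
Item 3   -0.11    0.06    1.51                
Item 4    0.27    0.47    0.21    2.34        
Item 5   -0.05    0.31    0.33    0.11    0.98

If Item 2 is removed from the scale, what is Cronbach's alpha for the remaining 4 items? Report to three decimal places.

Remaining items: Item 1, Item 3, Item 4, Item 5 (k = 4).
sum of item variances = 1.61 + 1.51 + 2.34 + 0.98 = 6.44
Var(T) = 6.44 + 2 × 0.76 = 7.96
α (item deleted) = (4/3)·(1 − 6.44/7.96) = 0.255

α = 0.255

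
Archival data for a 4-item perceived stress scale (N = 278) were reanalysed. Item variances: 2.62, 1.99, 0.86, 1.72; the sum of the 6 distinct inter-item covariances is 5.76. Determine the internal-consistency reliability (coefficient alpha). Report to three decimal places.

α = 0.821

Σσᵢ² = 2.62 + 1.99 + 0.86 + 1.72 = 7.19
Sum of distinct covariances = 5.76
σ²_T = Σσᵢ² + 2·Σcov = 7.19 + 2 × 5.76 = 18.71
α = (4/3)·(1 − 7.19/18.71) = 0.821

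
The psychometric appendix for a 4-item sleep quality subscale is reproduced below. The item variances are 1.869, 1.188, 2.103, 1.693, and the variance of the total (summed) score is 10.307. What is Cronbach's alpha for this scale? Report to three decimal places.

sum of item variances = 1.869 + 1.188 + 2.103 + 1.693 = 6.853
α = (k/(k−1))·(1 − sum of item variances/Var(T)) = (4/3)·(1 − 6.853/10.307) = 0.447

α = 0.447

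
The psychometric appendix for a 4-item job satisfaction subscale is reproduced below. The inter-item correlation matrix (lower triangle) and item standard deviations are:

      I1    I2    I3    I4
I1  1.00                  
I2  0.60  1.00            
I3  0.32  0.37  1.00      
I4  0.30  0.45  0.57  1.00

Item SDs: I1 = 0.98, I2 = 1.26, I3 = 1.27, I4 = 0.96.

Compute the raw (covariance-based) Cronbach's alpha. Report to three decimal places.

Σσ²ᵢ = 0.98² + 1.26² + 1.27² + 0.96² = 5.0825
Covariances σ_ij = r_ij · s_i · s_j:
  σ(I1,I2) = 0.60 × 0.98 × 1.26 = 0.7409
  σ(I1,I3) = 0.32 × 0.98 × 1.27 = 0.3983
  σ(I1,I4) = 0.30 × 0.98 × 0.96 = 0.2822
  σ(I2,I3) = 0.37 × 1.26 × 1.27 = 0.5921
  σ(I2,I4) = 0.45 × 1.26 × 0.96 = 0.5443
  σ(I3,I4) = 0.57 × 1.27 × 0.96 = 0.6949
σ²_T = Σσ²ᵢ + 2·Σσ_ij = 5.0825 + 2 × 3.2527 = 11.5879
α = (4/3)·(1 − 5.0825/11.5879) = 0.749

α = 0.749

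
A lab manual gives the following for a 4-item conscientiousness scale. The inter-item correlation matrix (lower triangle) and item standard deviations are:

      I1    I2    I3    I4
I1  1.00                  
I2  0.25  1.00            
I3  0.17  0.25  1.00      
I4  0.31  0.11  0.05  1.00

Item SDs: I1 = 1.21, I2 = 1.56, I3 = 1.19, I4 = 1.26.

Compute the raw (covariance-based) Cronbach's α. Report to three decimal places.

Σσ²ᵢ = 1.21² + 1.56² + 1.19² + 1.26² = 6.9014
Covariances σ_ij = r_ij · s_i · s_j:
  σ(I1,I2) = 0.25 × 1.21 × 1.56 = 0.4719
  σ(I1,I3) = 0.17 × 1.21 × 1.19 = 0.2448
  σ(I1,I4) = 0.31 × 1.21 × 1.26 = 0.4726
  σ(I2,I3) = 0.25 × 1.56 × 1.19 = 0.4641
  σ(I2,I4) = 0.11 × 1.56 × 1.26 = 0.2162
  σ(I3,I4) = 0.05 × 1.19 × 1.26 = 0.0750
σ²_T = Σσ²ᵢ + 2·Σσ_ij = 6.9014 + 2 × 1.9446 = 10.7906
α = (4/3)·(1 − 6.9014/10.7906) = 0.481

α = 0.481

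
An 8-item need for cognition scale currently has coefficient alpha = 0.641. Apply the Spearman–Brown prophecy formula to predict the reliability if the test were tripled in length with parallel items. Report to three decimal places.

Length factor m = 3
α' = m·α / (1 + (m−1)·α)
   = 3 × 0.641 / (1 + (3 − 1) × 0.641)
   = 1.9230 / 2.2820 = 0.843

predicted reliability = 0.843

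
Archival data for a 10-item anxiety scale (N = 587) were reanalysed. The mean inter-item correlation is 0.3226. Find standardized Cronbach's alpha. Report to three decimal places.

Standardized α = k·r̄ / (1 + (k−1)·r̄) = 10 × 0.3226 / (1 + 9 × 0.3226)
  = 3.2260 / 3.9034 = 0.826

α = 0.826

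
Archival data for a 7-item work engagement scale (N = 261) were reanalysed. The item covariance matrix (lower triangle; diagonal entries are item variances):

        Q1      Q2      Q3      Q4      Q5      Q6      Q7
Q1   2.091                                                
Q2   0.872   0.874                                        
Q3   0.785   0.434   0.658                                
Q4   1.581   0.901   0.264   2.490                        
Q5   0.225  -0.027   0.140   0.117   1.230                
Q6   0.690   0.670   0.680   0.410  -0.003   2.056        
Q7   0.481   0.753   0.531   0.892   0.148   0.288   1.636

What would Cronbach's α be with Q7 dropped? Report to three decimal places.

Cronbach's α = 0.747

Remaining items: Q1, Q2, Q3, Q4, Q5, Q6 (k = 6).
sum of item variances = 2.091 + 0.874 + 0.658 + 2.490 + 1.230 + 2.056 = 9.399
Var(T) = 9.399 + 2 × 7.739 = 24.877
α (item deleted) = (6/5)·(1 − 9.399/24.877) = 0.747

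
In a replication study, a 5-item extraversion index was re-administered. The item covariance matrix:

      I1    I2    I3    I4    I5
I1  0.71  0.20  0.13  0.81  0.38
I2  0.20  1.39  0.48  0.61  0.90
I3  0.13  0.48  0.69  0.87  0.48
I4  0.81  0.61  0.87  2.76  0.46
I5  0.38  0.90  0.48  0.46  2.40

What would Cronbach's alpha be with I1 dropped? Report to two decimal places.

Cronbach's alpha = 0.68

Remaining items: I2, I3, I4, I5 (k = 4).
ΣVar(i) = 1.39 + 0.69 + 2.76 + 2.40 = 7.24
Var(T) = 7.24 + 2 × 3.80 = 14.84
α (item deleted) = (4/3)·(1 − 7.24/14.84) = 0.68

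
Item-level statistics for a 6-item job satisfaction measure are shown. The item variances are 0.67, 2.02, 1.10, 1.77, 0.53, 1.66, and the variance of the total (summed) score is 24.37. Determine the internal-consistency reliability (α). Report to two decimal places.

Σσᵢ² = 0.67 + 2.02 + 1.10 + 1.77 + 0.53 + 1.66 = 7.75
α = (k/(k−1))·(1 − Σσᵢ²/total variance) = (6/5)·(1 − 7.75/24.37) = 0.82

α = 0.82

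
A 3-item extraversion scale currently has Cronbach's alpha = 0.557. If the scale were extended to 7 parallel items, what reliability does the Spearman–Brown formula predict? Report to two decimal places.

Length factor m = 7/3 = 2.3333
α' = m·α / (1 + (m−1)·α)
   = 7/3 × 0.557 / (1 + (7/3 − 1) × 0.557)
   = 1.2997 / 1.7427 = 0.75

predicted reliability = 0.75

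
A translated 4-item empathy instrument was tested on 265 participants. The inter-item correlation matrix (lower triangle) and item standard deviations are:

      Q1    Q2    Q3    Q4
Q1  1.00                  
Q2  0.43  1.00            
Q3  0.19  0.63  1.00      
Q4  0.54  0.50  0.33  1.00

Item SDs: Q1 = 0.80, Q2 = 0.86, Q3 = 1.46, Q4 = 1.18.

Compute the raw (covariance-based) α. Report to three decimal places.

α = 0.722

Σσ²ᵢ = 0.80² + 0.86² + 1.46² + 1.18² = 4.9036
Covariances σ_ij = r_ij · s_i · s_j:
  σ(Q1,Q2) = 0.43 × 0.80 × 0.86 = 0.2958
  σ(Q1,Q3) = 0.19 × 0.80 × 1.46 = 0.2219
  σ(Q1,Q4) = 0.54 × 0.80 × 1.18 = 0.5098
  σ(Q2,Q3) = 0.63 × 0.86 × 1.46 = 0.7910
  σ(Q2,Q4) = 0.50 × 0.86 × 1.18 = 0.5074
  σ(Q3,Q4) = 0.33 × 1.46 × 1.18 = 0.5685
σ²_T = Σσ²ᵢ + 2·Σσ_ij = 4.9036 + 2 × 2.8944 = 10.6924
α = (4/3)·(1 − 4.9036/10.6924) = 0.722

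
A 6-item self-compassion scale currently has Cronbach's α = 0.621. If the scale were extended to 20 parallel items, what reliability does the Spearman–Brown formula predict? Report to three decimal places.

predicted reliability = 0.845

Length factor m = 20/6 = 3.3333
α' = m·α / (1 + (m−1)·α)
   = 20/6 × 0.621 / (1 + (20/6 − 1) × 0.621)
   = 2.0700 / 2.4490 = 0.845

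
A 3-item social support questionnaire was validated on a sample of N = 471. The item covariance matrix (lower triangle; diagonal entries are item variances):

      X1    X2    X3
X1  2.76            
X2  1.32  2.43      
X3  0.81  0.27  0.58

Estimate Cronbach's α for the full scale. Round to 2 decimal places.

Cronbach's α = 0.68

Σσ²ᵢ = 2.76 + 2.43 + 0.58 = 5.77
Sum of off-diagonal covariances = 2.40
Var(T) = 5.77 + 2 × 2.40 = 10.57
α = (k/(k−1))·(1 − Σσ²ᵢ/Var(T)) = (3/2)·(1 − 5.77/10.57) = 0.68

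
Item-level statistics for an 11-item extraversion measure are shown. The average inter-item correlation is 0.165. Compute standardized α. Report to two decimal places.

standardized α = 0.68

Standardized α = k·r̄ / (1 + (k−1)·r̄) = 11 × 0.165 / (1 + 10 × 0.165)
  = 1.8150 / 2.6500 = 0.68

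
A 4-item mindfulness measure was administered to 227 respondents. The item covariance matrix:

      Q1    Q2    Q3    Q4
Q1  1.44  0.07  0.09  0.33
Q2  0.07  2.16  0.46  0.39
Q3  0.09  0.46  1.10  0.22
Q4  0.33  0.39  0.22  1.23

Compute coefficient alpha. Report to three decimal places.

α = 0.460

ΣVar(i) = 1.44 + 2.16 + 1.10 + 1.23 = 5.93
Sum of off-diagonal covariances = 1.56
total variance = 5.93 + 2 × 1.56 = 9.05
α = (k/(k−1))·(1 − ΣVar(i)/total variance) = (4/3)·(1 − 5.93/9.05) = 0.460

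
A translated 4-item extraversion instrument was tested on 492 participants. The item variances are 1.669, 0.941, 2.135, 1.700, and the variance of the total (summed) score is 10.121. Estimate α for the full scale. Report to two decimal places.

Σσ²ᵢ = 1.669 + 0.941 + 2.135 + 1.700 = 6.445
α = (k/(k−1))·(1 − Σσ²ᵢ/total variance) = (4/3)·(1 − 6.445/10.121) = 0.48

α = 0.48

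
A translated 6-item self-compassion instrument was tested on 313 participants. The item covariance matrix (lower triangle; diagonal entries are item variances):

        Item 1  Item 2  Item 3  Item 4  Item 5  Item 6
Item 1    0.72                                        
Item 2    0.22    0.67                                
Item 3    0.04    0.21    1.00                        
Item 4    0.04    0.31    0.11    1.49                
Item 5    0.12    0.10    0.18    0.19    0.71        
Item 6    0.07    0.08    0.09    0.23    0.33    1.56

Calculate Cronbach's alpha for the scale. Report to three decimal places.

α = 0.516

Σσᵢ² = 0.72 + 0.67 + 1.00 + 1.49 + 0.71 + 1.56 = 6.15
Sum of the distinct covariances = 2.32
total variance = 6.15 + 2 × 2.32 = 10.79
α = (k/(k−1))·(1 − Σσᵢ²/total variance) = (6/5)·(1 − 6.15/10.79) = 0.516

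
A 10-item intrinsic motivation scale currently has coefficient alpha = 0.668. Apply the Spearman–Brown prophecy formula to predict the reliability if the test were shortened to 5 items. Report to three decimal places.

Length factor m = 5/10 = 0.5000
α' = m·α / (1 − (1−m)·α)
   = 5/10 × 0.668 / (1 − (1 − 5/10) × 0.668)
   = 0.3340 / 0.6660 = 0.502

predicted reliability = 0.502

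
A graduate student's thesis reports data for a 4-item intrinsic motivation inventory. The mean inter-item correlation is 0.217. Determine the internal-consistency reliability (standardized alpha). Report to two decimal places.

Standardized α = k·r̄ / (1 + (k−1)·r̄) = 4 × 0.217 / (1 + 3 × 0.217)
  = 0.8680 / 1.6510 = 0.53

α = 0.53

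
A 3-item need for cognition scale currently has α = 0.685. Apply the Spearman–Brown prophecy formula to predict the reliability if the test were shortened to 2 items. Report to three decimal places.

Length factor m = 2/3 = 0.6667
α' = m·α / (1 − (1−m)·α)
   = 2/3 × 0.685 / (1 − (1 − 2/3) × 0.685)
   = 0.4567 / 0.7717 = 0.592

predicted reliability = 0.592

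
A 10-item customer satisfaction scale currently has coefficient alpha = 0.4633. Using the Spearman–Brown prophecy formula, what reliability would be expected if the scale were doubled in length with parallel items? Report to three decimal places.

Length factor m = 2
α' = m·α / (1 + (m−1)·α)
   = 2 × 0.4633 / (1 + (2 − 1) × 0.4633)
   = 0.9266 / 1.4633 = 0.633

predicted reliability = 0.633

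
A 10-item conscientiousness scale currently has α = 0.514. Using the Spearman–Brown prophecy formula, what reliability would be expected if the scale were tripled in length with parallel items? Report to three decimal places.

Length factor m = 3
α' = m·α / (1 + (m−1)·α)
   = 3 × 0.514 / (1 + (3 − 1) × 0.514)
   = 1.5420 / 2.0280 = 0.760

predicted reliability = 0.760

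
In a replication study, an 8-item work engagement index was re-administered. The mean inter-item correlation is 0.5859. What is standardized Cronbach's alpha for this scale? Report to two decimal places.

standardized Cronbach's alpha = 0.92

Standardized α = k·r̄ / (1 + (k−1)·r̄) = 8 × 0.5859 / (1 + 7 × 0.5859)
  = 4.6872 / 5.1013 = 0.92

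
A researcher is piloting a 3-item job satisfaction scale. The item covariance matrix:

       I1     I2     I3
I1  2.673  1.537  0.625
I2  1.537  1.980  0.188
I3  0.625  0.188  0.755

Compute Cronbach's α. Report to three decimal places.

sum of item variances = 2.673 + 1.980 + 0.755 = 5.408
Σ_{i<j} σ_ij = 2.350
σ²_total = 5.408 + 2 × 2.350 = 10.108
α = (k/(k−1))·(1 − sum of item variances/σ²_total) = (3/2)·(1 − 5.408/10.108) = 0.697

α = 0.697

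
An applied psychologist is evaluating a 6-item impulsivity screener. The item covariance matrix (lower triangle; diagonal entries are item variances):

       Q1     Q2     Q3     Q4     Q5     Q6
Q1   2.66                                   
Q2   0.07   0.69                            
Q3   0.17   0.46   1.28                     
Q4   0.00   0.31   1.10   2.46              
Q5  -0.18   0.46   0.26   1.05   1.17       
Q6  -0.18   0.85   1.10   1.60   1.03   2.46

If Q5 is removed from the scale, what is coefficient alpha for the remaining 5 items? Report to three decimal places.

α = 0.668

Remaining items: Q1, Q2, Q3, Q4, Q6 (k = 5).
ΣVar(i) = 2.66 + 0.69 + 1.28 + 2.46 + 2.46 = 9.55
total variance = 9.55 + 2 × 5.48 = 20.51
α (item deleted) = (5/4)·(1 − 9.55/20.51) = 0.668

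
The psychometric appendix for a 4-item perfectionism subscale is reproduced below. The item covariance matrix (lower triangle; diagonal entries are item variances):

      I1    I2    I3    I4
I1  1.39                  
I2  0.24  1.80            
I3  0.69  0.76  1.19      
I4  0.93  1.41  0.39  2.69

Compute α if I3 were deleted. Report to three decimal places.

Remaining items: I1, I2, I4 (k = 3).
sum of item variances = 1.39 + 1.80 + 2.69 = 5.88
σ²_total = 5.88 + 2 × 2.58 = 11.04
α (item deleted) = (3/2)·(1 − 5.88/11.04) = 0.701

α = 0.701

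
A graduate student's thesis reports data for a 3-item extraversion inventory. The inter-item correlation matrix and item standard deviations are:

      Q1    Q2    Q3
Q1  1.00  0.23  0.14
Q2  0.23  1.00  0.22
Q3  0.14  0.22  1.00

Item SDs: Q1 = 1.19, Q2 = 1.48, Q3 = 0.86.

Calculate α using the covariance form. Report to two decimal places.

Σσ²ᵢ = 1.19² + 1.48² + 0.86² = 4.3461
Covariances σ_ij = r_ij · s_i · s_j:
  σ(Q1,Q2) = 0.23 × 1.19 × 1.48 = 0.4051
  σ(Q1,Q3) = 0.14 × 1.19 × 0.86 = 0.1433
  σ(Q2,Q3) = 0.22 × 1.48 × 0.86 = 0.2800
σ²_T = Σσ²ᵢ + 2·Σσ_ij = 4.3461 + 2 × 0.8284 = 6.0029
α = (3/2)·(1 − 4.3461/6.0029) = 0.41

α = 0.41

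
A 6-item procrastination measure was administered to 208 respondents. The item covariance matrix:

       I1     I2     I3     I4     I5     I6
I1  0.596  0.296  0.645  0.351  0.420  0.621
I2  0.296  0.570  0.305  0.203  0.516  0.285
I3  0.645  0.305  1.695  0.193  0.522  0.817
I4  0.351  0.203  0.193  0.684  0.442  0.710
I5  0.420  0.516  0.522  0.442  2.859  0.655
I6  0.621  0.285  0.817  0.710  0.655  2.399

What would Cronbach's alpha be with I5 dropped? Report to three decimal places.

Remaining items: I1, I2, I3, I4, I6 (k = 5).
Σσᵢ² = 0.596 + 0.570 + 1.695 + 0.684 + 2.399 = 5.944
σ²_total = 5.944 + 2 × 4.426 = 14.796
α (item deleted) = (5/4)·(1 − 5.944/14.796) = 0.748

α = 0.748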